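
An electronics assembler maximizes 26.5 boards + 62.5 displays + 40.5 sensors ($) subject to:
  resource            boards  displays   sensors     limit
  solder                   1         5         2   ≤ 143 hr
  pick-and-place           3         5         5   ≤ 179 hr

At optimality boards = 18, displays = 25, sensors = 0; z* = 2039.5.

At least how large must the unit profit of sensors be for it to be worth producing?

46

Check each constraint at x*: solder 143/143 (tight); pick-and-place 179/179 (tight).
Dual feasibility on the basic columns requires 1·y_solder + 3·y_pick-and-place = 26.5, 5·y_solder + 5·y_pick-and-place = 62.5.
This yields shadow prices y_solder = 5.5, y_pick-and-place = 7.
sensors enters the basis when its profit ≥ yᵀa₃ = 5.5·2 + 7·5 = 46.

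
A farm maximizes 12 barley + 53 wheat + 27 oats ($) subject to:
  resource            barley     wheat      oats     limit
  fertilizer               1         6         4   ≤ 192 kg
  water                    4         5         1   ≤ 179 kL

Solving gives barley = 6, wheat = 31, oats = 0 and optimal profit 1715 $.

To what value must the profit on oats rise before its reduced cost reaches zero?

Both fertilizer and water are binding at x*.
From A_Bᵀ y = c: 1·y_fertilizer + 4·y_water = 12; 6·y_fertilizer + 5·y_water = 53.
Solving: y_fertilizer = 8, y_water = 1.
oats enters the basis when its profit ≥ yᵀa₃ = 8·4 + 1·1 = 33.

33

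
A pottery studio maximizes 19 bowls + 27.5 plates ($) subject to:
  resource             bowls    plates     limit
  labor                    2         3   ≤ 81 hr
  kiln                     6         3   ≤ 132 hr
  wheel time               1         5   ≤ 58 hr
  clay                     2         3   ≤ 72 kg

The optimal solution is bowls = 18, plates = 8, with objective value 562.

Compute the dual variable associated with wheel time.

Check each constraint at x*: labor 60/81 (slack 21); kiln 132/132 (tight); wheel time 58/58 (tight); clay 60/72 (slack 12).
By complementary slackness, y = 0 for the non-binding constraints.
From A_Bᵀ y = c: 6·y_kiln + 1·y_wheel time = 19; 3·y_kiln + 5·y_wheel time = 27.5.
This yields shadow prices y_kiln = 2.5, y_wheel time = 4.
Shadow price of wheel time = 4.

4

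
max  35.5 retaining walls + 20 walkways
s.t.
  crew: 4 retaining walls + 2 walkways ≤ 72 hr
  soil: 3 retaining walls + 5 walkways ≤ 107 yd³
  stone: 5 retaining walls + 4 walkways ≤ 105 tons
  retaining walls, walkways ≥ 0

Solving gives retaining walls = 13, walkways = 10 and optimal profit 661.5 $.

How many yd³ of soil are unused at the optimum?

18

soil used = 3·13 + 5·10 = 89; slack = 107 − 89 = 18.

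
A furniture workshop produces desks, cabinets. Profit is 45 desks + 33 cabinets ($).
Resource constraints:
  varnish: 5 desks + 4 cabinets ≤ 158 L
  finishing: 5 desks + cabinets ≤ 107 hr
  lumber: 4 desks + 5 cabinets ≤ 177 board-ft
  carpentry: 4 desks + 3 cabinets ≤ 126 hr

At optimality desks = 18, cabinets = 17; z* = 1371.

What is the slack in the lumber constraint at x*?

20

lumber used = 4·18 + 5·17 = 157; slack = 177 − 157 = 20.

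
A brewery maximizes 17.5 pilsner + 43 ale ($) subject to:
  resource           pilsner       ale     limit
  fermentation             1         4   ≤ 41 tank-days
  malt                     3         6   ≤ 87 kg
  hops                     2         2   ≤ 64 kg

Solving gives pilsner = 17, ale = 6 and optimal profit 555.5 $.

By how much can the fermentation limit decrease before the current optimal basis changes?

12

Binding constraints: fermentation, malt. The basis is B = [[1,4],[3,6]] with det -6.
Per unit decrease in fermentation, x* moves by d = (1, -0.5).
The basis stays optimal until ale reaches 0; allowable decrease = 12 tank-days.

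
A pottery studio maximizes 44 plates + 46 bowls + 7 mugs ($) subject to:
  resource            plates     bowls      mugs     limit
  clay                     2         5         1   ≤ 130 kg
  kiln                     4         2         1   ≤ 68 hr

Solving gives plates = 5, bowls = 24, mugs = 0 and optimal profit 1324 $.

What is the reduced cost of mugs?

-7

Check each constraint at x*: clay 130/130 (tight); kiln 68/68 (tight).
From A_Bᵀ y = c: 2·y_clay + 4·y_kiln = 44; 5·y_clay + 2·y_kiln = 46.
Solving: y_clay = 6, y_kiln = 8.
Reduced cost of mugs: c₃ − yᵀa₃ = 7 − (6·1 + 8·1) = 7 − 14 = -7.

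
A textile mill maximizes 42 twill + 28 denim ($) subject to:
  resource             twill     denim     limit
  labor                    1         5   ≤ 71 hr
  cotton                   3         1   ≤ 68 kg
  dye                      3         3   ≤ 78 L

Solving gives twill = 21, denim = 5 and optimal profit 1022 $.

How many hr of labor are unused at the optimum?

25

labor used = 1·21 + 5·5 = 46; slack = 71 − 46 = 25.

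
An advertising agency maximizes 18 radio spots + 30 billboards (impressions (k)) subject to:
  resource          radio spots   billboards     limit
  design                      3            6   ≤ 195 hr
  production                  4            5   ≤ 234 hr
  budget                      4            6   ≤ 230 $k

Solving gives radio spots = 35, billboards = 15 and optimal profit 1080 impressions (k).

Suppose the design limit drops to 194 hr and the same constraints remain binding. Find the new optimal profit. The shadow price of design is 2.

Δb = -1, so new z* = 1080 + (2)·(-1) = 1080 − 2 = 1078.

1078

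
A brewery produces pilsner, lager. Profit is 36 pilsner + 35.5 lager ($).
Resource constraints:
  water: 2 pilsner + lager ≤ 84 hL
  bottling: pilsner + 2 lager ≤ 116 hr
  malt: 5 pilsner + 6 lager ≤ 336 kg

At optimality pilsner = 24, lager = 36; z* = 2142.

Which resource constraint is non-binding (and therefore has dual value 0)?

water: 84/84 (binding)
bottling: 96/116 (slack 20)
malt: 336/336 (binding)
By complementary slackness, a constraint with positive slack has shadow price 0 → bottling.

bottling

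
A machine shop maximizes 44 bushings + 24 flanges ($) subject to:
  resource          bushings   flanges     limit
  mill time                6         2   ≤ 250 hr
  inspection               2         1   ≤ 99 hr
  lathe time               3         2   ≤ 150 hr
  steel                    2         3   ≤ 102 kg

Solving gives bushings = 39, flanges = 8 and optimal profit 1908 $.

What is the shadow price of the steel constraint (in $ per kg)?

4

At the optimum: mill time uses 250 of 250 (binding); inspection uses 86 of 99 (slack = 13); lathe time uses 133 of 150 (slack = 17); steel uses 102 of 102 (binding).
Slack constraints have shadow price 0 (complementary slackness).
From A_Bᵀ y = c: 6·y_mill time + 2·y_steel = 44; 2·y_mill time + 3·y_steel = 24.
Solving: y_mill time = 6, y_steel = 4.
Shadow price of steel = 4.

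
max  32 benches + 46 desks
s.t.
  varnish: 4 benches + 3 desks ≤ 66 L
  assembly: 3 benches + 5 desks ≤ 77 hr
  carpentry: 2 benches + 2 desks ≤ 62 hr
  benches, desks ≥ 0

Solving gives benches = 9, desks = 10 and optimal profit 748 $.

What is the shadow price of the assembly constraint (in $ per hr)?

8

Check each constraint at x*: varnish 66/66 (tight); assembly 77/77 (tight); carpentry 38/62 (slack 24).
Since carpentry is not tight, its dual is 0.
From A_Bᵀ y = c: 4·y_varnish + 3·y_assembly = 32; 3·y_varnish + 5·y_assembly = 46.
→ y_varnish = 2 and y_assembly = 8.
Shadow price of assembly = 8.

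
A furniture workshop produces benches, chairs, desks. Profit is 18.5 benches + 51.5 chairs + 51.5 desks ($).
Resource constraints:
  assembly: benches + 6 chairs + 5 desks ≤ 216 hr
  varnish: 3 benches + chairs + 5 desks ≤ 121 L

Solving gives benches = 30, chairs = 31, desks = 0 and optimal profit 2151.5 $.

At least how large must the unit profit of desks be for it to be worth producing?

At the optimum: assembly uses 216 of 216 (binding); varnish uses 121 of 121 (binding).
The binding rows give the dual system: 1·y_assembly + 3·y_varnish = 18.5 and 6·y_assembly + 1·y_varnish = 51.5.
This yields shadow prices y_assembly = 8, y_varnish = 3.5.
desks enters the basis when its profit ≥ yᵀa₃ = 8·5 + 3.5·5 = 57.5.

57.5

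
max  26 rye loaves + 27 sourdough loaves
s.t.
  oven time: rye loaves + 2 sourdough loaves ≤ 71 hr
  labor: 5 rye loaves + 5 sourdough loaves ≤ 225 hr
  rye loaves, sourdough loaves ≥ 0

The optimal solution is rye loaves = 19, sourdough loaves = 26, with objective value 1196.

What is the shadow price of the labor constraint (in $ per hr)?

5

Both oven time and labor are binding at x*.
The binding rows give the dual system: 1·y_oven time + 5·y_labor = 26 and 2·y_oven time + 5·y_labor = 27.
This yields shadow prices y_oven time = 1, y_labor = 5.
Shadow price of labor = 5.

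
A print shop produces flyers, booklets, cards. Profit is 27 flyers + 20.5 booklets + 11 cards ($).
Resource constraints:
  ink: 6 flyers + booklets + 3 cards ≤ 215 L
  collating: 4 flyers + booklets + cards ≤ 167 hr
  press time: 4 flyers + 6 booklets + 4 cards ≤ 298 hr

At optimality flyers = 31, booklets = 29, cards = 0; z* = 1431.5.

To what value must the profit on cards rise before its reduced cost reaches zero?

At the optimum: ink uses 215 of 215 (binding); collating uses 153 of 167 (slack = 14); press time uses 298 of 298 (binding).
By complementary slackness, y = 0 for the non-binding constraint.
Dual feasibility on the basic columns requires 6·y_ink + 4·y_press time = 27, 1·y_ink + 6·y_press time = 20.5.
Solving: y_ink = 2.5, y_press time = 3.
cards enters the basis when its profit ≥ yᵀa₃ = 2.5·3 + 3·4 = 19.5.

19.5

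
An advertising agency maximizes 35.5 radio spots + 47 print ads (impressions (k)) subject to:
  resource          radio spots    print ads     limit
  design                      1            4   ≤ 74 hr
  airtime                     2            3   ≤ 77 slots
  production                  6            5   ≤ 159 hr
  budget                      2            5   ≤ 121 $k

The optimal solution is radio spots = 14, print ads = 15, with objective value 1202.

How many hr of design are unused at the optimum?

design used = 1·14 + 4·15 = 74; slack = 74 − 74 = 0.

0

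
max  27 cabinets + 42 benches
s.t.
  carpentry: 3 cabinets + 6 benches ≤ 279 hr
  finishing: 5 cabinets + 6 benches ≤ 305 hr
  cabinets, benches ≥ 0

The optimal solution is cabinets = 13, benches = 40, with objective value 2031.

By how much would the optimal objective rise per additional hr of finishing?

3

At the optimum: carpentry uses 279 of 279 (binding); finishing uses 305 of 305 (binding).
The binding rows give the dual system: 3·y_carpentry + 5·y_finishing = 27 and 6·y_carpentry + 6·y_finishing = 42.
→ y_carpentry = 4 and y_finishing = 3.
Shadow price of finishing = 3.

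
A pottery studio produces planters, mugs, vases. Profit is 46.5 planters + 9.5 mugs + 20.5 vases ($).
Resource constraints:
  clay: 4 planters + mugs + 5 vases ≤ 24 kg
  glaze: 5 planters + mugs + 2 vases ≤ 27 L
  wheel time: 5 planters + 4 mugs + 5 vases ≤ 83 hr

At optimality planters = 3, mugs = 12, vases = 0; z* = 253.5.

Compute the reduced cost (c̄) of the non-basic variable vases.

Check each constraint at x*: clay 24/24 (tight); glaze 27/27 (tight); wheel time 63/83 (slack 20).
By complementary slackness, y = 0 for the non-binding constraint.
From A_Bᵀ y = c: 4·y_clay + 5·y_glaze = 46.5; 1·y_clay + 1·y_glaze = 9.5.
Solving: y_clay = 1, y_glaze = 8.5.
Reduced cost of vases: c₃ − yᵀa₃ = 20.5 − (1·5 + 8.5·2) = 20.5 − 22 = -1.5.

-1.5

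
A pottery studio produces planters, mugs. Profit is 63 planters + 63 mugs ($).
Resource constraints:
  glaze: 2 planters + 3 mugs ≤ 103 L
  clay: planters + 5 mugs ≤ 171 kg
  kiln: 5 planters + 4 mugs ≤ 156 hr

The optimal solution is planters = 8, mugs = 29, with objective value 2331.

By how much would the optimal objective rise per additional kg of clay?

0

At the optimum: glaze uses 103 of 103 (binding); clay uses 153 of 171 (slack = 18); kiln uses 156 of 156 (binding).
Slack constraints have shadow price 0 (complementary slackness).
Dual feasibility on the basic columns requires 2·y_glaze + 5·y_kiln = 63, 3·y_glaze + 4·y_kiln = 63.
Solving: y_glaze = 9, y_kiln = 9.
Shadow price of clay = 0.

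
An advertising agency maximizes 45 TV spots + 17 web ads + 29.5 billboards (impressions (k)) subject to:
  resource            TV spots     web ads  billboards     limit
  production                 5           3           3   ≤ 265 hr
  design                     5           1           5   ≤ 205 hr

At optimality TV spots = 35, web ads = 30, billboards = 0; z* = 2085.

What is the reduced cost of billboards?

-7.5

Both production and design are binding at x*.
The binding rows give the dual system: 5·y_production + 5·y_design = 45 and 3·y_production + 1·y_design = 17.
Solving: y_production = 4, y_design = 5.
Reduced cost of billboards: c₃ − yᵀa₃ = 29.5 − (4·3 + 5·5) = 29.5 − 37 = -7.5.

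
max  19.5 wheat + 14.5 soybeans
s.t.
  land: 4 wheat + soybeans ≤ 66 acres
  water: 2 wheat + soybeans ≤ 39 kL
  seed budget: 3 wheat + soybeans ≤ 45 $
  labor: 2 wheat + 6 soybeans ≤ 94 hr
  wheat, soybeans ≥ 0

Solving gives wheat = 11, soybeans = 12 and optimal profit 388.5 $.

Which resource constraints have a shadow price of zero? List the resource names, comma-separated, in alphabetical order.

land, water

land: 56/66 (slack 10)
water: 34/39 (slack 5)
seed budget: 45/45 (binding)
labor: 94/94 (binding)
By complementary slackness, a constraint with positive slack has shadow price 0 → land, water.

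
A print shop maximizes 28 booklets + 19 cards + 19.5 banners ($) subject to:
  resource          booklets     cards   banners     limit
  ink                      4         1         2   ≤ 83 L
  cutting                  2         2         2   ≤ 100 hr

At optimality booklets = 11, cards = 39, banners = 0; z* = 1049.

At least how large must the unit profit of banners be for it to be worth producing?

At the optimum: ink uses 83 of 83 (binding); cutting uses 100 of 100 (binding).
Dual feasibility on the basic columns requires 4·y_ink + 2·y_cutting = 28, 1·y_ink + 2·y_cutting = 19.
Solving: y_ink = 3, y_cutting = 8.
banners enters the basis when its profit ≥ yᵀa₃ = 3·2 + 8·2 = 22.

22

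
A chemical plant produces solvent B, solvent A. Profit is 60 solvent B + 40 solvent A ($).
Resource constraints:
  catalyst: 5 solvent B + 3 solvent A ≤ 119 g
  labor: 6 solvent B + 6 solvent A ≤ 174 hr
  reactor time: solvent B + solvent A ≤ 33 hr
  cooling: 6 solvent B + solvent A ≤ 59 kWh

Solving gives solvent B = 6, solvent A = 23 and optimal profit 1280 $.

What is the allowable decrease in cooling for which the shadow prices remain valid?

30

Binding constraints: labor, cooling. The basis is B = [[6,6],[6,1]] with det -30.
Per unit decrease in cooling, x* moves by d = (-0.2, 0.2).
The basis stays optimal until solvent B reaches 0; allowable decrease = 30 kWh.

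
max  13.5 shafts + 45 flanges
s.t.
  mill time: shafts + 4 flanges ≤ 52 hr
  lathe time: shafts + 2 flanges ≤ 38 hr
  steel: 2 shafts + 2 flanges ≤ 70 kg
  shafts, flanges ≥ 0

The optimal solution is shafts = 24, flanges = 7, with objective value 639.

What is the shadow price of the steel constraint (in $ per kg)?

Binding: mill time and lathe time. Non-binding: steel (8 unused).
Slack constraints have shadow price 0 (complementary slackness).
Dual feasibility on the basic columns requires 1·y_mill time + 1·y_lathe time = 13.5, 4·y_mill time + 2·y_lathe time = 45.
This yields shadow prices y_mill time = 9, y_lathe time = 4.5.
Shadow price of steel = 0.

0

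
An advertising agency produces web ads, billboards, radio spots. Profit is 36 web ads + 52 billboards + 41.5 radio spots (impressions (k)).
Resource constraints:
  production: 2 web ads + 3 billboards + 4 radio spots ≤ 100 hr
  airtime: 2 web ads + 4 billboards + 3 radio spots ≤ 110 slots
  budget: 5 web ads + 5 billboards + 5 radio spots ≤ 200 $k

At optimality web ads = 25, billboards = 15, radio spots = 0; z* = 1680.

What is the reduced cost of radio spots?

Binding: airtime and budget. Non-binding: production (5 unused).
Since production is not tight, its dual is 0.
Dual feasibility on the basic columns requires 2·y_airtime + 5·y_budget = 36, 4·y_airtime + 5·y_budget = 52.
→ y_airtime = 8 and y_budget = 4.
Reduced cost of radio spots: c₃ − yᵀa₃ = 41.5 − (8·3 + 4·5) = 41.5 − 44 = -2.5.

-2.5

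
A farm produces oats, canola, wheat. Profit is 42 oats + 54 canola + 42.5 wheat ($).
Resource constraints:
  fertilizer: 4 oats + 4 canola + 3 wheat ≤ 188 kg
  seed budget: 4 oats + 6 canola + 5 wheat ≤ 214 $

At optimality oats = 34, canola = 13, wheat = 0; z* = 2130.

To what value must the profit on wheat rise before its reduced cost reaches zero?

At the optimum: fertilizer uses 188 of 188 (binding); seed budget uses 214 of 214 (binding).
From A_Bᵀ y = c: 4·y_fertilizer + 4·y_seed budget = 42; 4·y_fertilizer + 6·y_seed budget = 54.
→ y_fertilizer = 4.5 and y_seed budget = 6.
wheat enters the basis when its profit ≥ yᵀa₃ = 4.5·3 + 6·5 = 43.5.

43.5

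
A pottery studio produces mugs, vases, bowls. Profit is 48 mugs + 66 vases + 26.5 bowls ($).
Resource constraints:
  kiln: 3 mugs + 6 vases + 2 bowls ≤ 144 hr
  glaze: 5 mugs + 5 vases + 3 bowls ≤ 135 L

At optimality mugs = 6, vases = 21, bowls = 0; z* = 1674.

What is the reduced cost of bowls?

-3.5

Check each constraint at x*: kiln 144/144 (tight); glaze 135/135 (tight).
Dual feasibility on the basic columns requires 3·y_kiln + 5·y_glaze = 48, 6·y_kiln + 5·y_glaze = 66.
Solving: y_kiln = 6, y_glaze = 6.
Reduced cost of bowls: c₃ − yᵀa₃ = 26.5 − (6·2 + 6·3) = 26.5 − 30 = -3.5.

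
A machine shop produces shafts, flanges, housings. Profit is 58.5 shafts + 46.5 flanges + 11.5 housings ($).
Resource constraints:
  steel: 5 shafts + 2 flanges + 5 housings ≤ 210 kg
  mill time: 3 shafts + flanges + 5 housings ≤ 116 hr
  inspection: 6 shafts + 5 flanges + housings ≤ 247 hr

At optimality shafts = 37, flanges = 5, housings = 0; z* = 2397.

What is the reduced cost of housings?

-5

At the optimum: steel uses 195 of 210 (slack = 15); mill time uses 116 of 116 (binding); inspection uses 247 of 247 (binding).
By complementary slackness, y = 0 for the non-binding constraint.
The binding rows give the dual system: 3·y_mill time + 6·y_inspection = 58.5 and 1·y_mill time + 5·y_inspection = 46.5.
This yields shadow prices y_mill time = 1.5, y_inspection = 9.
Reduced cost of housings: c₃ − yᵀa₃ = 11.5 − (1.5·5 + 9·1) = 11.5 − 16.5 = -5.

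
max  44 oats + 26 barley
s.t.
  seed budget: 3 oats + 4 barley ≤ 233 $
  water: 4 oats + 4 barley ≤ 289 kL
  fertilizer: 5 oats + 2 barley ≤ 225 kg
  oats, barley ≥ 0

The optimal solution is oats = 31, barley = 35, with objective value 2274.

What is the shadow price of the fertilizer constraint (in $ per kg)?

7

Check each constraint at x*: seed budget 233/233 (tight); water 264/289 (slack 25); fertilizer 225/225 (tight).
By complementary slackness, y = 0 for the non-binding constraint.
From A_Bᵀ y = c: 3·y_seed budget + 5·y_fertilizer = 44; 4·y_seed budget + 2·y_fertilizer = 26.
This yields shadow prices y_seed budget = 3, y_fertilizer = 7.
Shadow price of fertilizer = 7.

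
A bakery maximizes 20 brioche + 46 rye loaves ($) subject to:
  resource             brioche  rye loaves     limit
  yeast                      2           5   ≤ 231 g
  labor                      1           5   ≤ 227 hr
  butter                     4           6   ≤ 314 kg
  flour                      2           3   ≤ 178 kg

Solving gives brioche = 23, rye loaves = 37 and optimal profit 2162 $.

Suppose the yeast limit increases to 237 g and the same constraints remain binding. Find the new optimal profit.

2210

Binding: yeast and butter. Non-binding: labor (19 unused), flour (21 unused).
Slack constraints have shadow price 0 (complementary slackness).
Dual feasibility on the basic columns requires 2·y_yeast + 4·y_butter = 20, 5·y_yeast + 6·y_butter = 46.
Solving: y_yeast = 8, y_butter = 1.
Δz = y_yeast·Δb = 8 × (6) = 48, so new z* = 2162 + 48 = 2210.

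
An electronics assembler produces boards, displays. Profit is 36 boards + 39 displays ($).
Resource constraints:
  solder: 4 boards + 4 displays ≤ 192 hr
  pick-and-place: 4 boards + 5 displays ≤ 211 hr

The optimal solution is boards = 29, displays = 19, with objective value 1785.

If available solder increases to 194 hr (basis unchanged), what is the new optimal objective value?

Check each constraint at x*: solder 192/192 (tight); pick-and-place 211/211 (tight).
The binding rows give the dual system: 4·y_solder + 4·y_pick-and-place = 36 and 4·y_solder + 5·y_pick-and-place = 39.
Solving: y_solder = 6, y_pick-and-place = 3.
Δz = y_solder·Δb = 6 × (2) = 12, so new z* = 1785 + 12 = 1797.

1797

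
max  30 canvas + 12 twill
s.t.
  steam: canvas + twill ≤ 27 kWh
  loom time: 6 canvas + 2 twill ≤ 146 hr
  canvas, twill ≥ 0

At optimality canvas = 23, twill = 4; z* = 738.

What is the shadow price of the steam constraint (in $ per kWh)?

3

Both steam and loom time are binding at x*.
The binding rows give the dual system: 1·y_steam + 6·y_loom time = 30 and 1·y_steam + 2·y_loom time = 12.
→ y_steam = 3 and y_loom time = 4.5.
Shadow price of steam = 3.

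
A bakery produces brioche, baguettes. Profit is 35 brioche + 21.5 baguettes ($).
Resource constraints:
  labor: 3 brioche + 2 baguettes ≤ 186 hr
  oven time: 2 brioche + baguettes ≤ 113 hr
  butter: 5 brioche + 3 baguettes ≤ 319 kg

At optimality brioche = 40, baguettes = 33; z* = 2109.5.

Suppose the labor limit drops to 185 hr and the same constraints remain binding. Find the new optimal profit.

Check each constraint at x*: labor 186/186 (tight); oven time 113/113 (tight); butter 299/319 (slack 20).
Since butter is not tight, its dual is 0.
From A_Bᵀ y = c: 3·y_labor + 2·y_oven time = 35; 2·y_labor + 1·y_oven time = 21.5.
→ y_labor = 8 and y_oven time = 5.5.
Δz = y_labor·Δb = 8 × (-1) = -8, so new z* = 2109.5 − 8 = 2101.5.

2101.5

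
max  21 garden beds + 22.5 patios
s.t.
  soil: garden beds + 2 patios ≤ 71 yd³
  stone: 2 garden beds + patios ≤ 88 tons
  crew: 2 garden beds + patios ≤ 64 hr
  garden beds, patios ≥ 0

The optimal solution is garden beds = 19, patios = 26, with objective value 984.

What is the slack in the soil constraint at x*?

0

soil used = 1·19 + 2·26 = 71; slack = 71 − 71 = 0.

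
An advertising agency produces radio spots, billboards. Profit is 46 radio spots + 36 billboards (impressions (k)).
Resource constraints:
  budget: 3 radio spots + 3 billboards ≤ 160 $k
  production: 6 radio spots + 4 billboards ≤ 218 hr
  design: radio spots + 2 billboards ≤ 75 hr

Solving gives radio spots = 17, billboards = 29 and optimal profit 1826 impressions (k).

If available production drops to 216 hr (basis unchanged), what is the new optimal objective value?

Binding: production and design. Non-binding: budget (22 unused).
Slack constraints have shadow price 0 (complementary slackness).
Dual feasibility on the basic columns requires 6·y_production + 1·y_design = 46, 4·y_production + 2·y_design = 36.
→ y_production = 7 and y_design = 4.
Δz = y_production·Δb = 7 × (-2) = -14, so new z* = 1826 − 14 = 1812.

1812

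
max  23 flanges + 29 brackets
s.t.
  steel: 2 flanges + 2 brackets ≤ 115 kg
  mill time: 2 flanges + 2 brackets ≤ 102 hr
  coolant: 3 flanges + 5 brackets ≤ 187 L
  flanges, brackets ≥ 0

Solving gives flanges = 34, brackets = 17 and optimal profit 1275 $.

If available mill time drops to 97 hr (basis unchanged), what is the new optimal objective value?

At the optimum: steel uses 102 of 115 (slack = 13); mill time uses 102 of 102 (binding); coolant uses 187 of 187 (binding).
Slack constraints have shadow price 0 (complementary slackness).
From A_Bᵀ y = c: 2·y_mill time + 3·y_coolant = 23; 2·y_mill time + 5·y_coolant = 29.
Solving: y_mill time = 7, y_coolant = 3.
Δz = y_mill time·Δb = 7 × (-5) = -35, so new z* = 1275 − 35 = 1240.

1240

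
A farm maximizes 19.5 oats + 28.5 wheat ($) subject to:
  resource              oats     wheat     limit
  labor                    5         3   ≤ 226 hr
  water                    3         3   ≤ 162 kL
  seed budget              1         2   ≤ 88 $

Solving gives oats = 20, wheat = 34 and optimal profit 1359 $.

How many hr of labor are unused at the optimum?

labor used = 5·20 + 3·34 = 202; slack = 226 − 202 = 24.

24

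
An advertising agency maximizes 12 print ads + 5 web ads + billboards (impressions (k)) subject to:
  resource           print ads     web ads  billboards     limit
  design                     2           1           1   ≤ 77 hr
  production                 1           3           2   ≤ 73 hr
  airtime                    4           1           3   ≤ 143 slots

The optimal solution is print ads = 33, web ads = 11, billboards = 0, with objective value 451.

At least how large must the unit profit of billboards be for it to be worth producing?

At the optimum: design uses 77 of 77 (binding); production uses 66 of 73 (slack = 7); airtime uses 143 of 143 (binding).
By complementary slackness, y = 0 for the non-binding constraint.
The binding rows give the dual system: 2·y_design + 4·y_airtime = 12 and 1·y_design + 1·y_airtime = 5.
→ y_design = 4 and y_airtime = 1.
billboards enters the basis when its profit ≥ yᵀa₃ = 4·1 + 1·3 = 7.

7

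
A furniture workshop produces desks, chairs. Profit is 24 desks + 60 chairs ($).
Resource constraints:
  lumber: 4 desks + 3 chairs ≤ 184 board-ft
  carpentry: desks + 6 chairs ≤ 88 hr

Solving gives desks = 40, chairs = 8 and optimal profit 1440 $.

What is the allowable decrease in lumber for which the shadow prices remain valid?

Binding constraints: lumber, carpentry. The basis is B = [[4,3],[1,6]] with det 21.
Per unit decrease in lumber, x* moves by d = (-0.2857, 0.0476).
The basis stays optimal until desks reaches 0; allowable decrease = 140 board-ft.

140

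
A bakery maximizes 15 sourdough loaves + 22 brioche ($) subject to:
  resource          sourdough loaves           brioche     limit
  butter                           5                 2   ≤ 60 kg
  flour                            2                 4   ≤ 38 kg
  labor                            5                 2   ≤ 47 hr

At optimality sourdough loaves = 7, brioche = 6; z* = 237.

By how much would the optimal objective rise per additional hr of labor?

1

Binding: flour and labor. Non-binding: butter (13 unused).
By complementary slackness, y = 0 for the non-binding constraint.
From A_Bᵀ y = c: 2·y_flour + 5·y_labor = 15; 4·y_flour + 2·y_labor = 22.
Solving: y_flour = 5, y_labor = 1.
Shadow price of labor = 1.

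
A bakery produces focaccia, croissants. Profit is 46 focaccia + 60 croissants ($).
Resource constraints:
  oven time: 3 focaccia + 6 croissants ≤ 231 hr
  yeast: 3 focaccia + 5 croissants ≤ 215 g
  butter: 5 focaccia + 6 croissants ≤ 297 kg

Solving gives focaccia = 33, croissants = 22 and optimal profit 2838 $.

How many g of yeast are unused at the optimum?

6

yeast used = 3·33 + 5·22 = 209; slack = 215 − 209 = 6.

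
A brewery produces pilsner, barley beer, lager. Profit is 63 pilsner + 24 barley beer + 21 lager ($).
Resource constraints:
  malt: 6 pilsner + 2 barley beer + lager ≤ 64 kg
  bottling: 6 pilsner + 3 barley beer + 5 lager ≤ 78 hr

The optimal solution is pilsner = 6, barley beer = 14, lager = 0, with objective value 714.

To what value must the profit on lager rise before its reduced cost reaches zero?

At the optimum: malt uses 64 of 64 (binding); bottling uses 78 of 78 (binding).
Dual feasibility on the basic columns requires 6·y_malt + 6·y_bottling = 63, 2·y_malt + 3·y_bottling = 24.
This yields shadow prices y_malt = 7.5, y_bottling = 3.
lager enters the basis when its profit ≥ yᵀa₃ = 7.5·1 + 3·5 = 22.5.

22.5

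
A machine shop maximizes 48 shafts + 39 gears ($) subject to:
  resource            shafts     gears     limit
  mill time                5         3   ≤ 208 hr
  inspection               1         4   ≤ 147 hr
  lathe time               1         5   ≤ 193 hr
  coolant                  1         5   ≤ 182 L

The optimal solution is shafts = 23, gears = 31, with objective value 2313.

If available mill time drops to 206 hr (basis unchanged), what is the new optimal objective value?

Check each constraint at x*: mill time 208/208 (tight); inspection 147/147 (tight); lathe time 178/193 (slack 15); coolant 178/182 (slack 4).
Slack constraints have shadow price 0 (complementary slackness).
From A_Bᵀ y = c: 5·y_mill time + 1·y_inspection = 48; 3·y_mill time + 4·y_inspection = 39.
→ y_mill time = 9 and y_inspection = 3.
Δz = y_mill time·Δb = 9 × (-2) = -18, so new z* = 2313 − 18 = 2295.

2295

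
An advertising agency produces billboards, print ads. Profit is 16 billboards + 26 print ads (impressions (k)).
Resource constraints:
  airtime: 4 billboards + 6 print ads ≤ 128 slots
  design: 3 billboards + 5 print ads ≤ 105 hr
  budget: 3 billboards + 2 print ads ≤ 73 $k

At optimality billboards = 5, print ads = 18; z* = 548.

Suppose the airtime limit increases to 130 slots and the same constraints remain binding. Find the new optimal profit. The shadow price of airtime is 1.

Δb = 2, so new z* = 548 + (1)·(2) = 548 + 2 = 550.

550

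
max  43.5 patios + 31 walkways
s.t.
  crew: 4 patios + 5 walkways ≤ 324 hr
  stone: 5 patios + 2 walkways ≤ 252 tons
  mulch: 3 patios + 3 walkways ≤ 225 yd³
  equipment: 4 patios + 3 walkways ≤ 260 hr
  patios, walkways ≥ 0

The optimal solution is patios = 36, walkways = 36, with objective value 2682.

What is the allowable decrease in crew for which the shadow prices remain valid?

122.4

Binding constraints: crew, stone. The basis is B = [[4,5],[5,2]] with det -17.
Per unit decrease in crew, x* moves by d = (0.1176, -0.2941).
The basis stays optimal until walkways reaches 0; allowable decrease = 122.4 hr.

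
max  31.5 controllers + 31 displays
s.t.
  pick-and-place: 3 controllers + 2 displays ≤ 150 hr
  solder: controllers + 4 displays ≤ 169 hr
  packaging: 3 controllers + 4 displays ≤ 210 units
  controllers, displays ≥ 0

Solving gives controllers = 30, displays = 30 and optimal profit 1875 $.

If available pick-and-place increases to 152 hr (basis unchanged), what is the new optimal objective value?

Check each constraint at x*: pick-and-place 150/150 (tight); solder 150/169 (slack 19); packaging 210/210 (tight).
By complementary slackness, y = 0 for the non-binding constraint.
From A_Bᵀ y = c: 3·y_pick-and-place + 3·y_packaging = 31.5; 2·y_pick-and-place + 4·y_packaging = 31.
→ y_pick-and-place = 5.5 and y_packaging = 5.
Δz = y_pick-and-place·Δb = 5.5 × (2) = 11, so new z* = 1875 + 11 = 1886.

1886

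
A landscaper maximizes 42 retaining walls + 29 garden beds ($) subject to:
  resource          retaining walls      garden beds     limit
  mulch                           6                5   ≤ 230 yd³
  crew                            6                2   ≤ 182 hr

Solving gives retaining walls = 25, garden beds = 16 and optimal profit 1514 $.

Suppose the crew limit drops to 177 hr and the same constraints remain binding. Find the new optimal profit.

1504

Check each constraint at x*: mulch 230/230 (tight); crew 182/182 (tight).
From A_Bᵀ y = c: 6·y_mulch + 6·y_crew = 42; 5·y_mulch + 2·y_crew = 29.
This yields shadow prices y_mulch = 5, y_crew = 2.
Δz = y_crew·Δb = 2 × (-5) = -10, so new z* = 1514 − 10 = 1504.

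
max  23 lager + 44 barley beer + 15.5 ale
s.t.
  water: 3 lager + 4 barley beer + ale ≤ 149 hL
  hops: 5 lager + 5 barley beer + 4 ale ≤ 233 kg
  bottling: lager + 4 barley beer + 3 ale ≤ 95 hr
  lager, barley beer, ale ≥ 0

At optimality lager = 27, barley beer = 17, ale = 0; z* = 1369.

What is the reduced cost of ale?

Check each constraint at x*: water 149/149 (tight); hops 220/233 (slack 13); bottling 95/95 (tight).
By complementary slackness, y = 0 for the non-binding constraint.
The binding rows give the dual system: 3·y_water + 1·y_bottling = 23 and 4·y_water + 4·y_bottling = 44.
This yields shadow prices y_water = 6, y_bottling = 5.
Reduced cost of ale: c₃ − yᵀa₃ = 15.5 − (6·1 + 5·3) = 15.5 − 21 = -5.5.

-5.5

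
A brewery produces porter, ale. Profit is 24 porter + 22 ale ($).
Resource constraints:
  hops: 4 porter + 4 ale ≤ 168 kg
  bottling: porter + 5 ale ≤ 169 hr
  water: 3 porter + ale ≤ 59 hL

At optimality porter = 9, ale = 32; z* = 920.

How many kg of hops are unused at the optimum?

hops used = 4·9 + 4·32 = 164; slack = 168 − 164 = 4.

4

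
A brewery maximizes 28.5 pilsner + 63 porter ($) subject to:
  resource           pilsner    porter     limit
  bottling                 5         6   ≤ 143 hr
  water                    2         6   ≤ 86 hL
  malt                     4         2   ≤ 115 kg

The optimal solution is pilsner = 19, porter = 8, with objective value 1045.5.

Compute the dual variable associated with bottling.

2.5

At the optimum: bottling uses 143 of 143 (binding); water uses 86 of 86 (binding); malt uses 92 of 115 (slack = 23).
Slack constraints have shadow price 0 (complementary slackness).
From A_Bᵀ y = c: 5·y_bottling + 2·y_water = 28.5; 6·y_bottling + 6·y_water = 63.
Solving: y_bottling = 2.5, y_water = 8.
Shadow price of bottling = 2.5.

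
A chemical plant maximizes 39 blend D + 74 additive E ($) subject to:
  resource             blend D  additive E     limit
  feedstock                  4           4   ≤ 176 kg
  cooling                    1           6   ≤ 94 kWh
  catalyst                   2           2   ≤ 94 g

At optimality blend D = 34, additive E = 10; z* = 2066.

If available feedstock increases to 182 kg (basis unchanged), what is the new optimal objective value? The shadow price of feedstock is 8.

Δb = 6, so new z* = 2066 + (8)·(6) = 2066 + 48 = 2114.

2114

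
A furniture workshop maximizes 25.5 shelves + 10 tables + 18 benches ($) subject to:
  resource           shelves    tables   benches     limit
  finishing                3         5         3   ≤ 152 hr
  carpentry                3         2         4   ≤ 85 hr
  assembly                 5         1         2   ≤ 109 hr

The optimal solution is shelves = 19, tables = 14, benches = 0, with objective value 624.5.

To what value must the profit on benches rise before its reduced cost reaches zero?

Check each constraint at x*: finishing 127/152 (slack 25); carpentry 85/85 (tight); assembly 109/109 (tight).
Slack constraints have shadow price 0 (complementary slackness).
Dual feasibility on the basic columns requires 3·y_carpentry + 5·y_assembly = 25.5, 2·y_carpentry + 1·y_assembly = 10.
→ y_carpentry = 3.5 and y_assembly = 3.
benches enters the basis when its profit ≥ yᵀa₃ = 3.5·4 + 3·2 = 20.

20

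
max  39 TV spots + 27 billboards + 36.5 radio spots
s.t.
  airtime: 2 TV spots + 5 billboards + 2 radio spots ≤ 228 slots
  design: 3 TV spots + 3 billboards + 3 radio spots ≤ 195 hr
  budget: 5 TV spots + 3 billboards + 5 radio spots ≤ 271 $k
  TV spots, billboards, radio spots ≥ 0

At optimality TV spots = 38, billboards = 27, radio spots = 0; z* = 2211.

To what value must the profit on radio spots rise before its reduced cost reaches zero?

Check each constraint at x*: airtime 211/228 (slack 17); design 195/195 (tight); budget 271/271 (tight).
By complementary slackness, y = 0 for the non-binding constraint.
From A_Bᵀ y = c: 3·y_design + 5·y_budget = 39; 3·y_design + 3·y_budget = 27.
→ y_design = 3 and y_budget = 6.
radio spots enters the basis when its profit ≥ yᵀa₃ = 3·3 + 6·5 = 39.

39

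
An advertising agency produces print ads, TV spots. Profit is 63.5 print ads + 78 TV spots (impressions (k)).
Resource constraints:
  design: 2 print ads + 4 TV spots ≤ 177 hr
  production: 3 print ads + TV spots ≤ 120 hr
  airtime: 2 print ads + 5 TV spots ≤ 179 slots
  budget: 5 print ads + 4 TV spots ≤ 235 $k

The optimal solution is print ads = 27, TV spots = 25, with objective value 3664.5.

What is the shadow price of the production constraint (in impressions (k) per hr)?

0

Binding: airtime and budget. Non-binding: design (23 unused), production (14 unused).
By complementary slackness, y = 0 for the non-binding constraints.
The binding rows give the dual system: 2·y_airtime + 5·y_budget = 63.5 and 5·y_airtime + 4·y_budget = 78.
This yields shadow prices y_airtime = 8, y_budget = 9.5.
Shadow price of production = 0.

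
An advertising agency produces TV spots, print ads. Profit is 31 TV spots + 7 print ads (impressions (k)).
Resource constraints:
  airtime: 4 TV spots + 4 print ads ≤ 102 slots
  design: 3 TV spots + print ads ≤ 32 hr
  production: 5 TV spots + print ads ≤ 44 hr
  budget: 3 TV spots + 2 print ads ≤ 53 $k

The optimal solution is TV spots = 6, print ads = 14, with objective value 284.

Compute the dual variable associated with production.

At the optimum: airtime uses 80 of 102 (slack = 22); design uses 32 of 32 (binding); production uses 44 of 44 (binding); budget uses 46 of 53 (slack = 7).
Since airtime, budget are not tight, their duals are 0.
The binding rows give the dual system: 3·y_design + 5·y_production = 31 and 1·y_design + 1·y_production = 7.
Solving: y_design = 2, y_production = 5.
Shadow price of production = 5.

5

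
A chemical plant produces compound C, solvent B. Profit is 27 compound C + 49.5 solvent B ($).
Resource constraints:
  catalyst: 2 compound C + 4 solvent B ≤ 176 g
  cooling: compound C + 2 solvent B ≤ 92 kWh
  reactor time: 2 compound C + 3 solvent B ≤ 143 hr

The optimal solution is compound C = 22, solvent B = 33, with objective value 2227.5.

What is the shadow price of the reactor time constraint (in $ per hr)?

4.5

Check each constraint at x*: catalyst 176/176 (tight); cooling 88/92 (slack 4); reactor time 143/143 (tight).
Since cooling is not tight, its dual is 0.
The binding rows give the dual system: 2·y_catalyst + 2·y_reactor time = 27 and 4·y_catalyst + 3·y_reactor time = 49.5.
This yields shadow prices y_catalyst = 9, y_reactor time = 4.5.
Shadow price of reactor time = 4.5.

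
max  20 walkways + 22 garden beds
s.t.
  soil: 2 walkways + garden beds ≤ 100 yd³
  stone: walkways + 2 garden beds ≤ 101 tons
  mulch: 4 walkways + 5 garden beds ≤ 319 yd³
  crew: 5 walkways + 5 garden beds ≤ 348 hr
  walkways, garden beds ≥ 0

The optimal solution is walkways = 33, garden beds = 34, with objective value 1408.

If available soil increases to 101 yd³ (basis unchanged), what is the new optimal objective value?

1414

Check each constraint at x*: soil 100/100 (tight); stone 101/101 (tight); mulch 302/319 (slack 17); crew 335/348 (slack 13).
Slack constraints have shadow price 0 (complementary slackness).
The binding rows give the dual system: 2·y_soil + 1·y_stone = 20 and 1·y_soil + 2·y_stone = 22.
Solving: y_soil = 6, y_stone = 8.
Δz = y_soil·Δb = 6 × (1) = 6, so new z* = 1408 + 6 = 1414.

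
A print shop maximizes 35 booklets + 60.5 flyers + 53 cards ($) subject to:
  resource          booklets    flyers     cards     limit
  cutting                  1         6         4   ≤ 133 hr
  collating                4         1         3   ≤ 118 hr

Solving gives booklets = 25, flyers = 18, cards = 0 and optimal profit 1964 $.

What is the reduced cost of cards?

Check each constraint at x*: cutting 133/133 (tight); collating 118/118 (tight).
Dual feasibility on the basic columns requires 1·y_cutting + 4·y_collating = 35, 6·y_cutting + 1·y_collating = 60.5.
This yields shadow prices y_cutting = 9, y_collating = 6.5.
Reduced cost of cards: c₃ − yᵀa₃ = 53 − (9·4 + 6.5·3) = 53 − 55.5 = -2.5.

-2.5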